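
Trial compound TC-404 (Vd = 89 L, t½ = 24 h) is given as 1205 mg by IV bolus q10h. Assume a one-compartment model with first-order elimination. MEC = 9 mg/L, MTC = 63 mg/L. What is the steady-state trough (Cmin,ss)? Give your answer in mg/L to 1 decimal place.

Over one 10-h interval, 10/24 ≈ 0.41667 half-lives elapse, leaving f ≈ 0.7492 of each dose.
Accumulation ratio R = 1/(1 − f) ≈ 1/0.2508 ≈ 3.9872.
Each bolus raises the concentration by D/Vd = 1205/89 ≈ 13.539 mg/L.
Cmax,ss = C₀/(1 − f) ≈ 13.539/0.2508 ≈ 53.983 mg/L.
Steady-state trough Cmin,ss = Cmax,ss·f ≈ 53.983 × 0.7492 ≈ 40.444 mg/L.
Trough 40.4 mg/L vs MEC 9 mg/L: adequate.

40.4 mg/L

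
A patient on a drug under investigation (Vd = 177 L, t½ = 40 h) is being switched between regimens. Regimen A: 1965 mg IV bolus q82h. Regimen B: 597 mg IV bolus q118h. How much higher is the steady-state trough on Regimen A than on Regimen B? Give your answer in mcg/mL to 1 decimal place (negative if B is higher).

3.0 mcg/mL

Regimen A: f = (1/2)^(82/40) ≈ 0.2415; Cmin,ss = (1965/177)·f/(1−f) ≈ 3.535 mcg/mL.
Regimen B: f = (1/2)^(118/40) ≈ 0.1294; Cmin,ss = (597/177)·f/(1−f) ≈ 0.501 mcg/mL.
Difference ≈ 3.535 − 0.501 ≈ 3.034 mcg/mL.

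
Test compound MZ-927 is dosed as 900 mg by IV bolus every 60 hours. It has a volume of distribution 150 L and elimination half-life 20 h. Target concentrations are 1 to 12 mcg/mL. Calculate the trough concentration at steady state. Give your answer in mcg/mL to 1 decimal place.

0.9 mcg/mL

τ = 60 h = 3 half-lives, so f = (1/2)^3 = 0.125.
Accumulation ratio R = 1/(1 − f) = 1/0.875 = 8/7.
Single-dose peak C₀ = D/Vd = 900/150 = 6 mcg/mL.
Steady-state peak Cmax,ss = C₀·R = 6 × 8/7 ≈ 6.857 mcg/mL.
Steady-state trough Cmin,ss = Cmax,ss·f ≈ 6.857 × 0.125 ≈ 0.857 mcg/mL.
Trough 0.9 mcg/mL vs MEC 1 mcg/mL: subtherapeutic.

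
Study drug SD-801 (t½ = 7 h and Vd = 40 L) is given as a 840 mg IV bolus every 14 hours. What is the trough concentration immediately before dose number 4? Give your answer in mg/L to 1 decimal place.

6.9 mg/L

f = (1/2)^(τ/t½) = (1/2)^(14/7) ≈ 0.2500.
C₀ = D/Vd = 840/40 ≈ 21.000 mg/L.
Before the 4th dose, 3 doses have been given. Superposition: Cmin = C₀·(f + f² + … + f^3).
≈ 21.000 × (0.2500 + 0.0625 + 0.0156) ≈ 21.000 × 0.3281 ≈ 6.890 mg/L.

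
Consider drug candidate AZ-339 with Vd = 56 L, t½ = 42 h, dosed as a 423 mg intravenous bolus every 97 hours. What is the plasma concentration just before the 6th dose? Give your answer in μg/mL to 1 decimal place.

1.9 μg/mL

f = (1/2)^(τ/t½) = (1/2)^(97/42) ≈ 0.2017.
C₀ = D/Vd = 423/56 ≈ 7.554 μg/mL.
Before the 6th dose, 5 doses have been given. Superposition: Cmin = C₀·(f + f² + … + f^5).
≈ 7.554 × (0.2017 + 0.0407 + 0.0082 + 0.0017 + 0.0003) ≈ 7.554 × 0.2526 ≈ 1.908 μg/mL.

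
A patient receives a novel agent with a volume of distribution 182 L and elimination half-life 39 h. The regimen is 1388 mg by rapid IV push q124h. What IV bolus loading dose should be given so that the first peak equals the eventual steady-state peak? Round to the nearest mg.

1560 mg

f = (1/2)^(124/39) ≈ 0.110377; accumulation ratio R = 1/(1−f) ≈ 1.12407.
Loading dose to hit Cmax,ss on first dose: D_load = D_maint·R ≈ 1388 × 1.12407 ≈ 1560.21 mg.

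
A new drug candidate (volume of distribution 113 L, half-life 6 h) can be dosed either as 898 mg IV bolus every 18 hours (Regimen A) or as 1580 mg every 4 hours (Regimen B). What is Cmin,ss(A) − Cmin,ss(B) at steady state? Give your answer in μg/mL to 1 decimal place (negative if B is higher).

Regimen A: f = (1/2)^(18/6) ≈ 0.1250; Cmin,ss = (898/113)·f/(1−f) ≈ 1.135 μg/mL.
Regimen B: f = (1/2)^(4/6) ≈ 0.6300; Cmin,ss = (1580/113)·f/(1−f) ≈ 23.808 μg/mL.
Difference ≈ 1.135 − 23.808 ≈ -22.673 μg/mL.

-22.7 μg/mL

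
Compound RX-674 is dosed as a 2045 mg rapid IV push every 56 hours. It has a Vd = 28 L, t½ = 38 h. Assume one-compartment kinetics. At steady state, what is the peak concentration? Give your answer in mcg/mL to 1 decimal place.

Over one 56-h interval, 56/38 ≈ 1.4737 half-lives elapse, leaving f ≈ 0.3601 of each dose.
Accumulation ratio R = 1/(1 − f) ≈ 1/0.6399 ≈ 1.5627.
Each bolus raises the concentration by D/Vd = 2045/28 ≈ 73.036 mcg/mL.
Steady-state peak Cmax,ss = C₀·R ≈ 73.036 × 1.5627 ≈ 114.133 mcg/mL.

114.1 mcg/mL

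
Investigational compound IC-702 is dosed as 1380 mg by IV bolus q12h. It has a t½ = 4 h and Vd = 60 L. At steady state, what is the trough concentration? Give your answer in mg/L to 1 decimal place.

The dosing interval is 3 half-lives, so f = 2^(−3) = 0.125.
Accumulation ratio R = 1/(1 − f) = 1/0.875 = 8/7.
Single-dose peak C₀ = D/Vd = 1380/60 = 23 mg/L.
Steady-state peak Cmax,ss = C₀·R = 23 × 8/7 ≈ 26.286 mg/L.
Steady-state trough Cmin,ss = Cmax,ss·f ≈ 26.286 × 0.125 ≈ 3.286 mg/L.

3.3 mg/L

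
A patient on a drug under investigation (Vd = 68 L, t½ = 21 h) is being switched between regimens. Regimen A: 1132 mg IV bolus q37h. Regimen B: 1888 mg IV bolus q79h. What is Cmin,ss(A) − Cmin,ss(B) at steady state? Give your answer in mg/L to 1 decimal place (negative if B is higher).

4.8 mg/L

Regimen A: f = (1/2)^(37/21) ≈ 0.2949; Cmin,ss = (1132/68)·f/(1−f) ≈ 6.962 mg/L.
Regimen B: f = (1/2)^(79/21) ≈ 0.0737; Cmin,ss = (1888/68)·f/(1−f) ≈ 2.209 mg/L.
Difference ≈ 6.962 − 2.209 ≈ 4.753 mg/L.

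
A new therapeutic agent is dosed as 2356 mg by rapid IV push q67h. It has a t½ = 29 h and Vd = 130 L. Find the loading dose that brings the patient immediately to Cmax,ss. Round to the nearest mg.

f = (1/2)^(67/29) ≈ 0.201612; accumulation ratio R = 1/(1−f) ≈ 1.25252.
Loading dose to hit Cmax,ss on first dose: D_load = D_maint·R ≈ 2356 × 1.25252 ≈ 2950.94 mg.

2951 mg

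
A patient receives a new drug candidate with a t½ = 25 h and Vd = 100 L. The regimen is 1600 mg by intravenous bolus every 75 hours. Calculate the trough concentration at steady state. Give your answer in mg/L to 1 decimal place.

2.3 mg/L

The dosing interval is 3 half-lives, so f = 2^(−3) = 0.125.
Accumulation ratio R = 1/(1 − f) = 1/0.875 = 8/7.
Single-dose peak C₀ = D/Vd = 1600/100 = 16 mg/L.
Steady-state peak Cmax,ss = C₀·R = 16 × 8/7 ≈ 18.286 mg/L.
Steady-state trough Cmin,ss = Cmax,ss·f ≈ 18.286 × 0.125 ≈ 2.286 mg/L.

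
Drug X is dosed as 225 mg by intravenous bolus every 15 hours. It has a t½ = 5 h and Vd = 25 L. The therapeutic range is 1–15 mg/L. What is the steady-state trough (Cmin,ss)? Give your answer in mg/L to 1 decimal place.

The dosing interval is 3 half-lives, so f = 2^(−3) = 0.125.
Accumulation ratio R = 1/(1 − f) = 1/0.875 = 8/7.
Single-dose peak C₀ = D/Vd = 225/25 = 9 mg/L.
Steady-state peak Cmax,ss = C₀·R = 9 × 8/7 ≈ 10.286 mg/L.
Steady-state trough Cmin,ss = Cmax,ss·f ≈ 10.286 × 0.125 ≈ 1.286 mg/L.
Trough 1.3 mg/L vs MEC 1 mg/L: adequate.

1.3 mg/L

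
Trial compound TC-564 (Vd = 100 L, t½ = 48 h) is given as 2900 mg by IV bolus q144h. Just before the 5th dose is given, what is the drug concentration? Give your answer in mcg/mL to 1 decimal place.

f = (1/2)^(τ/t½) = (1/2)^(144/48) ≈ 0.1250.
C₀ = D/Vd = 2900/100 ≈ 29.000 mcg/mL.
Before the 5th dose, 4 doses have been given. Superposition: Cmin = C₀·(f + f² + … + f^4).
≈ 29.000 × (0.1250 + 0.0156 + 0.0020 + 0.0002) ≈ 29.000 × 0.1428 ≈ 4.141 mcg/mL.

4.1 mcg/mL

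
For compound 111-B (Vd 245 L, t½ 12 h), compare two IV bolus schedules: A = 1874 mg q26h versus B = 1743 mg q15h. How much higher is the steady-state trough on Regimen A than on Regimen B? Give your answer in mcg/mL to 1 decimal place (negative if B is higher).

-3.0 mcg/mL

Regimen A: f = (1/2)^(26/12) ≈ 0.2227; Cmin,ss = (1874/245)·f/(1−f) ≈ 2.191 mcg/mL.
Regimen B: f = (1/2)^(15/12) ≈ 0.4204; Cmin,ss = (1743/245)·f/(1−f) ≈ 5.160 mcg/mL.
Difference ≈ 2.191 − 5.160 ≈ -2.969 mcg/mL.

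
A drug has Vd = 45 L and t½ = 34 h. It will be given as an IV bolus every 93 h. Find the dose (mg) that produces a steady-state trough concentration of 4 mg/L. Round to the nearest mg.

τ/t½ = 93/34 ≈ 2.7353, so f = (1/2)^(93/34) ≈ 0.150174.
Cmin,ss = (D/Vd)·f/(1−f), so D = Cmin,ss·Vd·(1−f)/f.
D = 4 × 45 × (1−f)/f ≈ 4 × 45 × 5.65894 ≈ 1018.61 mg.

1019 mg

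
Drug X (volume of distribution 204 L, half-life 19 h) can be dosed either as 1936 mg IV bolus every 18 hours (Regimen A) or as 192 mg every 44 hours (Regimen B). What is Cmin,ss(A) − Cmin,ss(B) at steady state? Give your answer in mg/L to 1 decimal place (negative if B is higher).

Regimen A: f = (1/2)^(18/19) ≈ 0.5186; Cmin,ss = (1936/204)·f/(1−f) ≈ 10.224 mg/L.
Regimen B: f = (1/2)^(44/19) ≈ 0.2009; Cmin,ss = (192/204)·f/(1−f) ≈ 0.237 mg/L.
Difference ≈ 10.224 − 0.237 ≈ 9.987 mg/L.

10.0 mg/L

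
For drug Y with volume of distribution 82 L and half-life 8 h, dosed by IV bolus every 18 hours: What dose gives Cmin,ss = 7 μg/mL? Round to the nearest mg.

τ/t½ = 18/8 ≈ 2.25, so f = (1/2)^(18/8) ≈ 0.210224.
Cmin,ss = (D/Vd)·f/(1−f), so D = Cmin,ss·Vd·(1−f)/f.
D = 7 × 82 × (1−f)/f ≈ 7 × 82 × 3.75683 ≈ 2156.42 mg.

2156 mg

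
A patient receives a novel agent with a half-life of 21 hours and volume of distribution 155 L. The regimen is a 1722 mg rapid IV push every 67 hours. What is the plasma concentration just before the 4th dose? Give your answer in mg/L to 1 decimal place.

f = (1/2)^(τ/t½) = (1/2)^(67/21) ≈ 0.1095.
C₀ = D/Vd = 1722/155 ≈ 11.110 mg/L.
Before the 4th dose, 3 doses have been given. Superposition: Cmin = C₀·(f + f² + … + f^3).
≈ 11.110 × (0.1095 + 0.0120 + 0.0013) ≈ 11.110 × 0.1228 ≈ 1.364 mg/L.

1.4 mg/L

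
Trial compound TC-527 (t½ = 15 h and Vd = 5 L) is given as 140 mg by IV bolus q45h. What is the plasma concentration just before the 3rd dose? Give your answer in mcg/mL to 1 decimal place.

f = (1/2)^(τ/t½) = (1/2)^(45/15) ≈ 0.1250.
C₀ = D/Vd = 140/5 ≈ 28.000 mcg/mL.
Before the 3rd dose, 2 doses have been given. Superposition: Cmin = C₀·(f + f²).
≈ 28.000 × (0.1250 + 0.0156) ≈ 28.000 × 0.1406 ≈ 3.937 mcg/mL.

3.9 mcg/mL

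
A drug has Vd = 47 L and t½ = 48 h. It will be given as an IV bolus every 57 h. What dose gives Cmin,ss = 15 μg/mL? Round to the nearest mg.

τ/t½ = 57/48 ≈ 1.1875, so f = (1/2)^(57/48) ≈ 0.439063.
Cmin,ss = (D/Vd)·f/(1−f), so D = Cmin,ss·Vd·(1−f)/f.
D = 15 × 47 × (1−f)/f ≈ 15 × 47 × 1.27758 ≈ 900.69 mg.

901 mg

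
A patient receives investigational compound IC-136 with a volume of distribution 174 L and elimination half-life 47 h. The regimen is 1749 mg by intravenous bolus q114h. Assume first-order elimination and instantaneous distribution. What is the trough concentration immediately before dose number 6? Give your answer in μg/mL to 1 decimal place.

f = (1/2)^(τ/t½) = (1/2)^(114/47) ≈ 0.1861.
C₀ = D/Vd = 1749/174 ≈ 10.052 μg/mL.
Before the 6th dose, 5 doses have been given. Superposition: Cmin = C₀·(f + f² + … + f^5).
≈ 10.052 × (0.1861 + 0.0346 + 0.0064 + 0.0012 + 0.0002) ≈ 10.052 × 0.2285 ≈ 2.297 μg/mL.

2.3 μg/mL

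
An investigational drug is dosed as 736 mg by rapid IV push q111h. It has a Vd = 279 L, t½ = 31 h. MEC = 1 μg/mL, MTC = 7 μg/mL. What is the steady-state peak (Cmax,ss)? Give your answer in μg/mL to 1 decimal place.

2.9 μg/mL

k = ln2/t½ = ln2/31 ≈ 0.022360 h⁻¹; fraction remaining f = e^(−kτ) = e^(−0.022360×111) ≈ 0.0836.
Accumulation ratio R = 1/(1 − f) ≈ 1/0.9164 ≈ 1.0912.
Each bolus raises the concentration by D/Vd = 736/279 ≈ 2.638 μg/mL.
Steady-state peak Cmax,ss = C₀·R ≈ 2.638 × 1.0912 ≈ 2.879 μg/mL.
Peak 2.9 μg/mL vs MTC 7 μg/mL: below toxic threshold.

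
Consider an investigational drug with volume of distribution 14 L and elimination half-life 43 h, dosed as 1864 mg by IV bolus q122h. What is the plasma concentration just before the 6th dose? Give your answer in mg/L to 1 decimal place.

f = (1/2)^(τ/t½) = (1/2)^(122/43) ≈ 0.1399.
C₀ = D/Vd = 1864/14 ≈ 133.143 mg/L.
Before the 6th dose, 5 doses have been given. Superposition: Cmin = C₀·(f + f² + … + f^5).
≈ 133.143 × (0.1399 + 0.0196 + 0.0027 + 0.0004 + 0.0001) ≈ 133.143 × 0.1627 ≈ 21.662 mg/L.

21.7 mg/L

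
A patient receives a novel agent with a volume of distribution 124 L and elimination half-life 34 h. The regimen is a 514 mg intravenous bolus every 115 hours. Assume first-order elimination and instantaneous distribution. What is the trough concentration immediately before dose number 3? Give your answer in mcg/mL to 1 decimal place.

f = (1/2)^(τ/t½) = (1/2)^(115/34) ≈ 0.0959.
C₀ = D/Vd = 514/124 ≈ 4.145 mcg/mL.
Before the 3rd dose, 2 doses have been given. Superposition: Cmin = C₀·(f + f²).
≈ 4.145 × (0.0959 + 0.0092) ≈ 4.145 × 0.1051 ≈ 0.436 mcg/mL.

0.4 mcg/mL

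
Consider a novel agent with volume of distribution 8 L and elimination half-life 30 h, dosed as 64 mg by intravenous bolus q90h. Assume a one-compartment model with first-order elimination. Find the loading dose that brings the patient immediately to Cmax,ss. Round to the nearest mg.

f = (1/2)^(90/30) ≈ 0.125000; accumulation ratio R = 1/(1−f) ≈ 1.14286.
Loading dose to hit Cmax,ss on first dose: D_load = D_maint·R ≈ 64 × 1.14286 ≈ 73.14 mg.

73 mg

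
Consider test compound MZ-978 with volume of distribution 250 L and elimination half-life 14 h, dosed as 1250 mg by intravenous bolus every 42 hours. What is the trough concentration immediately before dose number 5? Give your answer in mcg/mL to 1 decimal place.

0.7 mcg/mL

f = (1/2)^(τ/t½) = (1/2)^(42/14) ≈ 0.1250.
C₀ = D/Vd = 1250/250 ≈ 5.000 mcg/mL.
Before the 5th dose, 4 doses have been given. Superposition: Cmin = C₀·(f + f² + … + f^4).
≈ 5.000 × (0.1250 + 0.0156 + 0.0020 + 0.0002) ≈ 5.000 × 0.1428 ≈ 0.714 mcg/mL.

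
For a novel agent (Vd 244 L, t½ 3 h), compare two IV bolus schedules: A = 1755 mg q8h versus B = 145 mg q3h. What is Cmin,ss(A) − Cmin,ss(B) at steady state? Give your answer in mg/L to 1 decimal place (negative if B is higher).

Regimen A: f = (1/2)^(8/3) ≈ 0.1575; Cmin,ss = (1755/244)·f/(1−f) ≈ 1.345 mg/L.
Regimen B: f = (1/2)^(3/3) ≈ 0.5000; Cmin,ss = (145/244)·f/(1−f) ≈ 0.594 mg/L.
Difference ≈ 1.345 − 0.594 ≈ 0.751 mg/L.

0.8 mg/L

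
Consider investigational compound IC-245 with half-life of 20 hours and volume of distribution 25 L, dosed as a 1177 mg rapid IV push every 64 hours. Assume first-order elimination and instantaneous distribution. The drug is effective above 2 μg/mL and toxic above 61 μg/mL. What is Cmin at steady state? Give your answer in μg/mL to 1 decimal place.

5.7 μg/mL

k = ln2/t½ = ln2/20 ≈ 0.034657 h⁻¹; fraction remaining f = e^(−kτ) = e^(−0.034657×64) ≈ 0.1088.
Accumulation ratio R = 1/(1 − f) ≈ 1/0.8912 ≈ 1.1221.
Single-dose peak C₀ = D/Vd = 1177/25 ≈ 47.080 μg/mL.
Steady-state peak Cmax,ss = C₀·R ≈ 47.080 × 1.1221 ≈ 52.828 μg/mL.
One interval later, Cmin,ss = Cmax,ss·e^(−kτ) ≈ 52.828 × 0.1088 ≈ 5.748 μg/mL.
Trough 5.7 μg/mL vs MEC 2 μg/mL: adequate.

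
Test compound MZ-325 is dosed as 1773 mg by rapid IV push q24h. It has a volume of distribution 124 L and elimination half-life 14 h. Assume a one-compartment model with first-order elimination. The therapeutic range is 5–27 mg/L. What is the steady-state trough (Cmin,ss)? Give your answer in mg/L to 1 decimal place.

6.3 mg/L

τ/t½ = 24/14 ≈ 1.7143, so fraction remaining f = (1/2)^(24/14) ≈ 0.3048.
At steady state, accumulation factor R = 1/(1 − e^(−kτ)) ≈ 1.4384.
Single-dose peak C₀ = D/Vd = 1773/124 ≈ 14.298 mg/L.
Cmax,ss = C₀/(1 − f) ≈ 14.298/0.6952 ≈ 20.567 mg/L.
Steady-state trough Cmin,ss = Cmax,ss·f ≈ 20.567 × 0.3048 ≈ 6.269 mg/L.
Trough 6.3 mg/L vs MEC 5 mg/L: adequate.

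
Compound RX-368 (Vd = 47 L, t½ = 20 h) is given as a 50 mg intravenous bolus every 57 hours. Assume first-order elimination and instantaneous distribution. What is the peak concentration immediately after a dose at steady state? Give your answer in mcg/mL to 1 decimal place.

1.2 mcg/mL

k = ln2/t½ = ln2/20 ≈ 0.034657 h⁻¹; fraction remaining f = e^(−kτ) = e^(−0.034657×57) ≈ 0.1387.
At steady state, accumulation factor R = 1/(1 − e^(−kτ)) ≈ 1.1610.
Each bolus raises the concentration by D/Vd = 50/47 ≈ 1.064 mcg/mL.
Cmax,ss = C₀/(1 − f) ≈ 1.064/0.8613 ≈ 1.235 mcg/mL.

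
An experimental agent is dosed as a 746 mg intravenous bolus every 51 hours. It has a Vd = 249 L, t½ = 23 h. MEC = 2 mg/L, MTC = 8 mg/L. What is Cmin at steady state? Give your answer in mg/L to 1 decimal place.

0.8 mg/L

k = ln2/t½ = ln2/23 ≈ 0.030137 h⁻¹; fraction remaining f = e^(−kτ) = e^(−0.030137×51) ≈ 0.2150.
At steady state, accumulation factor R = 1/(1 − e^(−kτ)) ≈ 1.2739.
Single-dose peak C₀ = D/Vd = 746/249 ≈ 2.996 mg/L.
Cmax,ss = C₀/(1 − f) ≈ 2.996/0.7850 ≈ 3.817 mg/L.
Steady-state trough Cmin,ss = Cmax,ss·f ≈ 3.817 × 0.2150 ≈ 0.821 mg/L.
Trough 0.8 mg/L vs MEC 2 mg/L: subtherapeutic.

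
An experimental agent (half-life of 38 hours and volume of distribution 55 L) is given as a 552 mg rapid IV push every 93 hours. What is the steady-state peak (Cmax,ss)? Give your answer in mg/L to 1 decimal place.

k = ln2/t½ = ln2/38 ≈ 0.018241 h⁻¹; fraction remaining f = e^(−kτ) = e^(−0.018241×93) ≈ 0.1833.
At steady state, accumulation factor R = 1/(1 − e^(−kτ)) ≈ 1.2244.
Single-dose peak C₀ = D/Vd = 552/55 ≈ 10.036 mg/L.
Steady-state peak Cmax,ss = C₀·R ≈ 10.036 × 1.2244 ≈ 12.288 mg/L.

12.3 mg/L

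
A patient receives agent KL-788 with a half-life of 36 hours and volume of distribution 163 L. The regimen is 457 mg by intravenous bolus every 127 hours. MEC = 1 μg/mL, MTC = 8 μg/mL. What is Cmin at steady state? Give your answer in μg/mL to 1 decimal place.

0.3 μg/mL

Over one 127-h interval, 127/36 ≈ 3.5278 half-lives elapse, leaving f ≈ 0.0867 of each dose.
Single-dose peak C₀ = D/Vd = 457/163 ≈ 2.804 μg/mL.
Steady-state trough Cmin,ss = C₀·f/(1−f) ≈ 2.804 × 0.0867/0.9133 ≈ 0.266 μg/mL.
Trough 0.3 μg/mL vs MEC 1 μg/mL: subtherapeutic.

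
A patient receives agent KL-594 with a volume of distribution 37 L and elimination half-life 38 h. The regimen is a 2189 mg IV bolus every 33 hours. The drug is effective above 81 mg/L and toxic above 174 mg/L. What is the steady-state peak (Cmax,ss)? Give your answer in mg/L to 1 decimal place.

130.8 mg/L

Over one 33-h interval, 33/38 ≈ 0.86842 half-lives elapse, leaving f ≈ 0.5477 of each dose.
At steady state, accumulation factor R = 1/(1 − e^(−kτ)) ≈ 2.2109.
Single-dose peak C₀ = D/Vd = 2189/37 ≈ 59.162 mg/L.
Steady-state peak Cmax,ss = C₀·R ≈ 59.162 × 2.2109 ≈ 130.801 mg/L.
Peak 130.8 mg/L vs MTC 174 mg/L: below toxic threshold.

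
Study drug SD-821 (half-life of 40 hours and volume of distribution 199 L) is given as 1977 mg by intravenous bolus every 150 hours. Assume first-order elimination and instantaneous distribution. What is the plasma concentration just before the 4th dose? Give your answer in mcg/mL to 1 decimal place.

f = (1/2)^(τ/t½) = (1/2)^(150/40) ≈ 0.0743.
C₀ = D/Vd = 1977/199 ≈ 9.935 mcg/mL.
Before the 4th dose, 3 doses have been given. Superposition: Cmin = C₀·(f + f² + … + f^3).
≈ 9.935 × (0.0743 + 0.0055 + 0.0004) ≈ 9.935 × 0.0802 ≈ 0.797 mcg/mL.

0.8 mcg/mL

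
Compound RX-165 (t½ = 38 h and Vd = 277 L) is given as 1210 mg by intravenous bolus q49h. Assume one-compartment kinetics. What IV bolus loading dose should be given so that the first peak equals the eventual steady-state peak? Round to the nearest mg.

f = (1/2)^(49/38) ≈ 0.409100; accumulation ratio R = 1/(1−f) ≈ 1.69233.
Loading dose to hit Cmax,ss on first dose: D_load = D_maint·R ≈ 1210 × 1.69233 ≈ 2047.72 mg.

2048 mg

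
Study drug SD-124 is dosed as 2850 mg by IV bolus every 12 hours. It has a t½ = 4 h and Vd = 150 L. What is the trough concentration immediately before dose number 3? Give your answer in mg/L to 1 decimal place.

f = (1/2)^(τ/t½) = (1/2)^(12/4) ≈ 0.1250.
C₀ = D/Vd = 2850/150 ≈ 19.000 mg/L.
Before the 3rd dose, 2 doses have been given. Superposition: Cmin = C₀·(f + f²).
≈ 19.000 × (0.1250 + 0.0156) ≈ 19.000 × 0.1406 ≈ 2.671 mg/L.

2.7 mg/L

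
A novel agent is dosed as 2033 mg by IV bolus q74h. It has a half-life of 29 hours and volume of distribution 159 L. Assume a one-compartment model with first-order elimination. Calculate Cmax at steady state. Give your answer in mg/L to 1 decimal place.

τ/t½ = 74/29 ≈ 2.5517, so fraction remaining f = (1/2)^(74/29) ≈ 0.1706.
Accumulation ratio R = 1/(1 − f) ≈ 1/0.8294 ≈ 1.2057.
Each bolus raises the concentration by D/Vd = 2033/159 ≈ 12.786 mg/L.
Cmax,ss = C₀/(1 − f) ≈ 12.786/0.8294 ≈ 15.416 mg/L.

15.4 mg/L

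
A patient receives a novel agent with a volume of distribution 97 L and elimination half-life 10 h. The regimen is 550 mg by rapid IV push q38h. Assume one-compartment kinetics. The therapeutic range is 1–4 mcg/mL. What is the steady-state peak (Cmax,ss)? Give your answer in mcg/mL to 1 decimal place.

6.1 mcg/mL

k = ln2/t½ = ln2/10 ≈ 0.069315 h⁻¹; fraction remaining f = e^(−kτ) = e^(−0.069315×38) ≈ 0.0718.
Accumulation ratio R = 1/(1 − f) ≈ 1/0.9282 ≈ 1.0774.
Each bolus raises the concentration by D/Vd = 550/97 ≈ 5.670 mcg/mL.
Steady-state peak Cmax,ss = C₀·R ≈ 5.670 × 1.0774 ≈ 6.109 mcg/mL.
Peak 6.1 mcg/mL vs MTC 4 mcg/mL: exceeds toxic threshold.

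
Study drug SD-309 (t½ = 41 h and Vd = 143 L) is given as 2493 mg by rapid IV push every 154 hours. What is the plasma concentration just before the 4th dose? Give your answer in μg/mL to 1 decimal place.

1.4 μg/mL

f = (1/2)^(τ/t½) = (1/2)^(154/41) ≈ 0.0740.
C₀ = D/Vd = 2493/143 ≈ 17.434 μg/mL.
Before the 4th dose, 3 doses have been given. Superposition: Cmin = C₀·(f + f² + … + f^3).
≈ 17.434 × (0.0740 + 0.0055 + 0.0004) ≈ 17.434 × 0.0799 ≈ 1.393 μg/mL.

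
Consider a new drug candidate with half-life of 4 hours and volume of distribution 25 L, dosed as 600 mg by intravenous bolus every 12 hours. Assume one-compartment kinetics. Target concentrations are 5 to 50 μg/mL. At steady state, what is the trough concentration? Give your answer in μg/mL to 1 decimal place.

The dosing interval is 3 half-lives, so f = 2^(−3) = 0.125.
At steady state, R = 1/(1 − 0.125) = 8/7.
Single-dose peak C₀ = D/Vd = 600/25 = 24 μg/mL.
Steady-state peak Cmax,ss = C₀·R = 24 × 8/7 ≈ 27.429 μg/mL.
Steady-state trough Cmin,ss = Cmax,ss·f ≈ 27.429 × 0.125 ≈ 3.429 μg/mL.
Trough 3.4 μg/mL vs MEC 5 μg/mL: subtherapeutic.

3.4 μg/mL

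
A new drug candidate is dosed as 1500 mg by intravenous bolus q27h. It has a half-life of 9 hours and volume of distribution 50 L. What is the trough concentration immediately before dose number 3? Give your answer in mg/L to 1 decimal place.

4.2 mg/L

f = (1/2)^(τ/t½) = (1/2)^(27/9) ≈ 0.1250.
C₀ = D/Vd = 1500/50 ≈ 30.000 mg/L.
Before the 3rd dose, 2 doses have been given. Superposition: Cmin = C₀·(f + f²).
≈ 30.000 × (0.1250 + 0.0156) ≈ 30.000 × 0.1406 ≈ 4.218 mg/L.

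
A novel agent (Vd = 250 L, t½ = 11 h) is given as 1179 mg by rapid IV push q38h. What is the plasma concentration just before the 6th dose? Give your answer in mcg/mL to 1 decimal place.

f = (1/2)^(τ/t½) = (1/2)^(38/11) ≈ 0.0912.
C₀ = D/Vd = 1179/250 ≈ 4.716 mcg/mL.
Before the 6th dose, 5 doses have been given. Superposition: Cmin = C₀·(f + f² + … + f^5).
≈ 4.716 × (0.0912 + 0.0083 + 0.0008 + 0.0001 + 0.0000) ≈ 4.716 × 0.1004 ≈ 0.473 mcg/mL.

0.5 mcg/mL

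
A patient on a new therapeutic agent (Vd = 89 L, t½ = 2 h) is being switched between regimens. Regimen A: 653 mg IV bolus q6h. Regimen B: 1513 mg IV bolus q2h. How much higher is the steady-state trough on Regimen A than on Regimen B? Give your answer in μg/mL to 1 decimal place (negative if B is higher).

Regimen A: f = (1/2)^(6/2) ≈ 0.1250; Cmin,ss = (653/89)·f/(1−f) ≈ 1.048 μg/mL.
Regimen B: f = (1/2)^(2/2) ≈ 0.5000; Cmin,ss = (1513/89)·f/(1−f) ≈ 17.000 μg/mL.
Difference ≈ 1.048 − 17.000 ≈ -15.952 μg/mL.

-16.0 μg/mL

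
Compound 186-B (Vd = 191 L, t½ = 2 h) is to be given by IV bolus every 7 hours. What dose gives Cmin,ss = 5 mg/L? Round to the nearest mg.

τ/t½ = 7/2 ≈ 3.5, so f = (1/2)^(7/2) ≈ 0.088388.
Cmin,ss = (D/Vd)·f/(1−f), so D = Cmin,ss·Vd·(1−f)/f.
D = 5 × 191 × (1−f)/f ≈ 5 × 191 × 10.31375 ≈ 9849.63 mg.

9850 mg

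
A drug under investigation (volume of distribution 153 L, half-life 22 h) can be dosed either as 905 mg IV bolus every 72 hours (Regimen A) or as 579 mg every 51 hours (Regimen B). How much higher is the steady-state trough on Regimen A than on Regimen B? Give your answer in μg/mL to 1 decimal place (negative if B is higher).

Regimen A: f = (1/2)^(72/22) ≈ 0.1035; Cmin,ss = (905/153)·f/(1−f) ≈ 0.683 μg/mL.
Regimen B: f = (1/2)^(51/22) ≈ 0.2005; Cmin,ss = (579/153)·f/(1−f) ≈ 0.949 μg/mL.
Difference ≈ 0.683 − 0.949 ≈ -0.266 μg/mL.

-0.3 μg/mL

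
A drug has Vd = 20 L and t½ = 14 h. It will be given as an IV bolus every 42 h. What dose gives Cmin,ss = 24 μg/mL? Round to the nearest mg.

3360 mg

τ/t½ = 42/14 ≈ 3, so f = (1/2)^(42/14) ≈ 0.125000.
Cmin,ss = (D/Vd)·f/(1−f), so D = Cmin,ss·Vd·(1−f)/f.
D = 24 × 20 × (1−f)/f ≈ 24 × 20 × 7.00000 ≈ 3360.00 mg.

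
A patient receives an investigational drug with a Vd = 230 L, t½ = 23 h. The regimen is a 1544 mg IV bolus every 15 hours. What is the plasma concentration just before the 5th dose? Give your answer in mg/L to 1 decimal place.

f = (1/2)^(τ/t½) = (1/2)^(15/23) ≈ 0.6363.
C₀ = D/Vd = 1544/230 ≈ 6.713 mg/L.
Before the 5th dose, 4 doses have been given. Superposition: Cmin = C₀·(f + f² + … + f^4).
≈ 6.713 × (0.6363 + 0.4049 + 0.2576 + 0.1639) ≈ 6.713 × 1.4627 ≈ 9.819 mg/L.

9.8 mg/L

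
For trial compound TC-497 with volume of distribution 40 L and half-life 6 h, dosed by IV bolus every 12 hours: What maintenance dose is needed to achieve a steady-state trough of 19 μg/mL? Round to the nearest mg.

τ/t½ = 12/6 ≈ 2, so f = (1/2)^(12/6) ≈ 0.250000.
Cmin,ss = (D/Vd)·f/(1−f), so D = Cmin,ss·Vd·(1−f)/f.
D = 19 × 40 × (1−f)/f ≈ 19 × 40 × 3.00000 ≈ 2280.00 mg.

2280 mg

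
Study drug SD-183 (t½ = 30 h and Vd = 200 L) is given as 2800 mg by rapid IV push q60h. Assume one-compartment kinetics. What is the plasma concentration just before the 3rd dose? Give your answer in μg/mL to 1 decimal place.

f = (1/2)^(τ/t½) = (1/2)^(60/30) ≈ 0.2500.
C₀ = D/Vd = 2800/200 ≈ 14.000 μg/mL.
Before the 3rd dose, 2 doses have been given. Superposition: Cmin = C₀·(f + f²).
≈ 14.000 × (0.2500 + 0.0625) ≈ 14.000 × 0.3125 ≈ 4.375 μg/mL.

4.4 μg/mL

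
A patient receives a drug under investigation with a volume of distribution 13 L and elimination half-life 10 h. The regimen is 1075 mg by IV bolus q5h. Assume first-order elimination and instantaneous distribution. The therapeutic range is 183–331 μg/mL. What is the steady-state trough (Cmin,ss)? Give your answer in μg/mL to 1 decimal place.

Over one 5-h interval, 5/10 ≈ 0.5 half-lives elapse, leaving f ≈ 0.7071 of each dose.
Each bolus raises the concentration by D/Vd = 1075/13 ≈ 82.692 μg/mL.
Steady-state trough Cmin,ss = C₀·f/(1−f) ≈ 82.692 × 0.7071/0.2929 ≈ 199.630 μg/mL.
Trough 199.6 μg/mL vs MEC 183 μg/mL: adequate.

199.6 μg/mL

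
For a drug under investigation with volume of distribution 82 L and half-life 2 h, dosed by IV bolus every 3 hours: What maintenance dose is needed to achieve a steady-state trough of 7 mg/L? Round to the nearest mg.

τ/t½ = 3/2 ≈ 1.5, so f = (1/2)^(3/2) ≈ 0.353553.
Cmin,ss = (D/Vd)·f/(1−f), so D = Cmin,ss·Vd·(1−f)/f.
D = 7 × 82 × (1−f)/f ≈ 7 × 82 × 1.82843 ≈ 1049.52 mg.

1050 mg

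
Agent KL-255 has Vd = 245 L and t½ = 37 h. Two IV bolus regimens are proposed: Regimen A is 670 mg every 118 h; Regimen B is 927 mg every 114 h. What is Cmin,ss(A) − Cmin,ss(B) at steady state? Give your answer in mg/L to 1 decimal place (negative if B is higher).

Regimen A: f = (1/2)^(118/37) ≈ 0.1096; Cmin,ss = (670/245)·f/(1−f) ≈ 0.337 mg/L.
Regimen B: f = (1/2)^(114/37) ≈ 0.1182; Cmin,ss = (927/245)·f/(1−f) ≈ 0.507 mg/L.
Difference ≈ 0.337 − 0.507 ≈ -0.170 mg/L.

-0.2 mg/L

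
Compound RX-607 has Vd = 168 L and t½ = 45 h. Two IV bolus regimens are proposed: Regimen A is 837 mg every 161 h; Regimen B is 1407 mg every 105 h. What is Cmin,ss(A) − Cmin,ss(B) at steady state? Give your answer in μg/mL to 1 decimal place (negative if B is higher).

-1.6 μg/mL

Regimen A: f = (1/2)^(161/45) ≈ 0.0837; Cmin,ss = (837/168)·f/(1−f) ≈ 0.455 μg/mL.
Regimen B: f = (1/2)^(105/45) ≈ 0.1984; Cmin,ss = (1407/168)·f/(1−f) ≈ 2.073 μg/mL.
Difference ≈ 0.455 − 2.073 ≈ -1.618 μg/mL.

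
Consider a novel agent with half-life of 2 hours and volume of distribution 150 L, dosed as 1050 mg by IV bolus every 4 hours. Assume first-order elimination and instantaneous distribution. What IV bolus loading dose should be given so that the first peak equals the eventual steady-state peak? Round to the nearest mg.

1400 mg

f = (1/2)^(4/2) ≈ 0.250000; accumulation ratio R = 1/(1−f) ≈ 1.33333.
Loading dose to hit Cmax,ss on first dose: D_load = D_maint·R ≈ 1050 × 1.33333 ≈ 1400.00 mg.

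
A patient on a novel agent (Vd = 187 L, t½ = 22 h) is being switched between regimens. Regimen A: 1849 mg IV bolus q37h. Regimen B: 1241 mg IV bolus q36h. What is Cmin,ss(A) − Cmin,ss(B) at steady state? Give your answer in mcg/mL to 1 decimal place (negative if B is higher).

1.3 mcg/mL

Regimen A: f = (1/2)^(37/22) ≈ 0.3117; Cmin,ss = (1849/187)·f/(1−f) ≈ 4.478 mcg/mL.
Regimen B: f = (1/2)^(36/22) ≈ 0.3217; Cmin,ss = (1241/187)·f/(1−f) ≈ 3.147 mcg/mL.
Difference ≈ 4.478 − 3.147 ≈ 1.331 mcg/mL.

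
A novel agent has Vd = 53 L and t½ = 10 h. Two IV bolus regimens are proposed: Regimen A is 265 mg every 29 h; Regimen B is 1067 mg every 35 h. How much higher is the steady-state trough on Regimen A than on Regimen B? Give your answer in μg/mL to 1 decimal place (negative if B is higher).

Regimen A: f = (1/2)^(29/10) ≈ 0.1340; Cmin,ss = (265/53)·f/(1−f) ≈ 0.774 μg/mL.
Regimen B: f = (1/2)^(35/10) ≈ 0.0884; Cmin,ss = (1067/53)·f/(1−f) ≈ 1.952 μg/mL.
Difference ≈ 0.774 − 1.952 ≈ -1.178 μg/mL.

-1.2 μg/mL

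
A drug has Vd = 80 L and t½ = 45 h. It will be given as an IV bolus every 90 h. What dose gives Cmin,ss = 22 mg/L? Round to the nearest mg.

τ/t½ = 90/45 ≈ 2, so f = (1/2)^(90/45) ≈ 0.250000.
Cmin,ss = (D/Vd)·f/(1−f), so D = Cmin,ss·Vd·(1−f)/f.
D = 22 × 80 × (1−f)/f ≈ 22 × 80 × 3.00000 ≈ 5280.00 mg.

5280 mg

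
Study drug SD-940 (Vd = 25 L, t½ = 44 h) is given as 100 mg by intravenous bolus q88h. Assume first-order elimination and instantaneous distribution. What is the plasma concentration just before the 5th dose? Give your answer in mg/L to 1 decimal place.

1.3 mg/L

f = (1/2)^(τ/t½) = (1/2)^(88/44) ≈ 0.2500.
C₀ = D/Vd = 100/25 ≈ 4.000 mg/L.
Before the 5th dose, 4 doses have been given. Superposition: Cmin = C₀·(f + f² + … + f^4).
≈ 4.000 × (0.2500 + 0.0625 + 0.0156 + 0.0039) ≈ 4.000 × 0.3320 ≈ 1.328 mg/L.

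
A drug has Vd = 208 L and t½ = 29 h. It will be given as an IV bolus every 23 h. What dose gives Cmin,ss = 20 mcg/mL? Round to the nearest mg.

τ/t½ = 23/29 ≈ 0.7931, so f = (1/2)^(23/29) ≈ 0.577101.
Cmin,ss = (D/Vd)·f/(1−f), so D = Cmin,ss·Vd·(1−f)/f.
D = 20 × 208 × (1−f)/f ≈ 20 × 208 × 0.73280 ≈ 3048.45 mg.

3048 mg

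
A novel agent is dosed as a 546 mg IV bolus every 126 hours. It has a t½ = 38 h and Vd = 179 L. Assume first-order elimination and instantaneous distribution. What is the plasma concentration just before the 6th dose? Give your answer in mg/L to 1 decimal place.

f = (1/2)^(τ/t½) = (1/2)^(126/38) ≈ 0.1004.
C₀ = D/Vd = 546/179 ≈ 3.050 mg/L.
Before the 6th dose, 5 doses have been given. Superposition: Cmin = C₀·(f + f² + … + f^5).
≈ 3.050 × (0.1004 + 0.0101 + 0.0010 + 0.0001 + 0.0000) ≈ 3.050 × 0.1116 ≈ 0.340 mg/L.

0.3 mg/L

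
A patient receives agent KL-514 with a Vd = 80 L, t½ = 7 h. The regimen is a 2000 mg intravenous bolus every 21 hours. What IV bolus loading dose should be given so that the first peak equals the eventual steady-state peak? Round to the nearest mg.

f = (1/2)^(21/7) ≈ 0.125000; accumulation ratio R = 1/(1−f) ≈ 1.14286.
Loading dose to hit Cmax,ss on first dose: D_load = D_maint·R ≈ 2000 × 1.14286 ≈ 2285.72 mg.

2286 mg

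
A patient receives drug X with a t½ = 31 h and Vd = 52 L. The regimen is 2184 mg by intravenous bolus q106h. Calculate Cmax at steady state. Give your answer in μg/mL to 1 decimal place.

46.3 μg/mL

τ/t½ = 106/31 ≈ 3.4194, so fraction remaining f = (1/2)^(106/31) ≈ 0.0935.
Accumulation ratio R = 1/(1 − f) ≈ 1/0.9065 ≈ 1.1031.
Single-dose peak C₀ = D/Vd = 2184/52 ≈ 42.000 μg/mL.
Steady-state peak Cmax,ss = C₀·R ≈ 42.000 × 1.1031 ≈ 46.330 μg/mL.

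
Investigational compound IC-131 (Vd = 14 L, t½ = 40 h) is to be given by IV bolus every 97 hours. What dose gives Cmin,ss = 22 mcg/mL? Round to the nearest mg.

τ/t½ = 97/40 ≈ 2.425, so f = (1/2)^(97/40) ≈ 0.186210.
Cmin,ss = (D/Vd)·f/(1−f), so D = Cmin,ss·Vd·(1−f)/f.
D = 22 × 14 × (1−f)/f ≈ 22 × 14 × 4.37028 ≈ 1346.05 mg.

1346 mg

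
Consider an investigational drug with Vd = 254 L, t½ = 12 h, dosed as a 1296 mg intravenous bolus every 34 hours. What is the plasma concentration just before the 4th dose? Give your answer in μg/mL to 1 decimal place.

f = (1/2)^(τ/t½) = (1/2)^(34/12) ≈ 0.1403.
C₀ = D/Vd = 1296/254 ≈ 5.102 μg/mL.
Before the 4th dose, 3 doses have been given. Superposition: Cmin = C₀·(f + f² + … + f^3).
≈ 5.102 × (0.1403 + 0.0197 + 0.0028) ≈ 5.102 × 0.1628 ≈ 0.831 μg/mL.

0.8 μg/mL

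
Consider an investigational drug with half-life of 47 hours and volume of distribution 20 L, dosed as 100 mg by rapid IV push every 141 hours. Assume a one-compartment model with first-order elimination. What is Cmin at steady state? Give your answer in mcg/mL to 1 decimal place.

0.7 mcg/mL

τ = 141 h = 3 half-lives, so f = (1/2)^3 = 0.125.
Accumulation ratio R = 1/(1 − f) = 1/0.875 = 8/7.
Single-dose peak C₀ = D/Vd = 100/20 = 5 mcg/mL.
Steady-state peak Cmax,ss = C₀·R = 5 × 8/7 ≈ 5.714 mcg/mL.
Steady-state trough Cmin,ss = Cmax,ss·f ≈ 5.714 × 0.125 ≈ 0.714 mcg/mL.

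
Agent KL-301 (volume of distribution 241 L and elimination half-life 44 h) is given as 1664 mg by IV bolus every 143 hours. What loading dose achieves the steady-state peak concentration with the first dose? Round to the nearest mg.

f = (1/2)^(143/44) ≈ 0.105112; accumulation ratio R = 1/(1−f) ≈ 1.11746.
Loading dose to hit Cmax,ss on first dose: D_load = D_maint·R ≈ 1664 × 1.11746 ≈ 1859.45 mg.

1859 mg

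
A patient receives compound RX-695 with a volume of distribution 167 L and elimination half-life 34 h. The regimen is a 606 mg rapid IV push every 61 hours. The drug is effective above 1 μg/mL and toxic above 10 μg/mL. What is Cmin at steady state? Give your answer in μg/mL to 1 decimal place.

1.5 μg/mL

τ/t½ = 61/34 ≈ 1.7941, so fraction remaining f = (1/2)^(61/34) ≈ 0.2883.
At steady state, accumulation factor R = 1/(1 − e^(−kτ)) ≈ 1.4051.
Each bolus raises the concentration by D/Vd = 606/167 ≈ 3.629 μg/mL.
Cmax,ss = C₀/(1 − f) ≈ 3.629/0.7117 ≈ 5.099 μg/mL.
One interval later, Cmin,ss = Cmax,ss·e^(−kτ) ≈ 5.099 × 0.2883 ≈ 1.470 μg/mL.
Trough 1.5 μg/mL vs MEC 1 μg/mL: adequate.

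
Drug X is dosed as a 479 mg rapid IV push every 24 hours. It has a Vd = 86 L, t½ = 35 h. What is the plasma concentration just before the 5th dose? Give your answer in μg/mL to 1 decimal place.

f = (1/2)^(τ/t½) = (1/2)^(24/35) ≈ 0.6217.
C₀ = D/Vd = 479/86 ≈ 5.570 μg/mL.
Before the 5th dose, 4 doses have been given. Superposition: Cmin = C₀·(f + f² + … + f^4).
≈ 5.570 × (0.6217 + 0.3865 + 0.2403 + 0.1494) ≈ 5.570 × 1.3979 ≈ 7.786 μg/mL.

7.8 μg/mL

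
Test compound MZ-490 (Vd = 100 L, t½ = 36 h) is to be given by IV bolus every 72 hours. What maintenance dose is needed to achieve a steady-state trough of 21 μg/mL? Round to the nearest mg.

τ/t½ = 72/36 ≈ 2, so f = (1/2)^(72/36) ≈ 0.250000.
Cmin,ss = (D/Vd)·f/(1−f), so D = Cmin,ss·Vd·(1−f)/f.
D = 21 × 100 × (1−f)/f ≈ 21 × 100 × 3.00000 ≈ 6300.00 mg.

6300 mg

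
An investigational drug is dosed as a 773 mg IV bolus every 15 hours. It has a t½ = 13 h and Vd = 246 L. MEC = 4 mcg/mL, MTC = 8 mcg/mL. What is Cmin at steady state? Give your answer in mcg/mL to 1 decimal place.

τ/t½ = 15/13 ≈ 1.1538, so fraction remaining f = (1/2)^(15/13) ≈ 0.4494.
Single-dose peak C₀ = D/Vd = 773/246 ≈ 3.142 mcg/mL.
Steady-state trough Cmin,ss = C₀·f/(1−f) ≈ 3.142 × 0.4494/0.5506 ≈ 2.565 mcg/mL.
Trough 2.6 mcg/mL vs MEC 4 mcg/mL: subtherapeutic.

2.6 mcg/mL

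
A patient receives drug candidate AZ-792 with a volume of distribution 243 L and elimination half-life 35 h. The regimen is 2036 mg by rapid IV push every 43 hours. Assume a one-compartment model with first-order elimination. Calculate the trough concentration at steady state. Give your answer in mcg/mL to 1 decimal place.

6.2 mcg/mL

Over one 43-h interval, 43/35 ≈ 1.2286 half-lives elapse, leaving f ≈ 0.4267 of each dose.
Accumulation ratio R = 1/(1 − f) ≈ 1/0.5733 ≈ 1.7443.
Single-dose peak C₀ = D/Vd = 2036/243 ≈ 8.379 mcg/mL.
Steady-state peak Cmax,ss = C₀·R ≈ 8.379 × 1.7443 ≈ 14.615 mcg/mL.
One interval later, Cmin,ss = Cmax,ss·e^(−kτ) ≈ 14.615 × 0.4267 ≈ 6.236 mcg/mL.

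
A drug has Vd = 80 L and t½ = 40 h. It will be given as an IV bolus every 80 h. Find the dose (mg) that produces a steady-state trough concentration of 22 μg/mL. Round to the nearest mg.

τ/t½ = 80/40 ≈ 2, so f = (1/2)^(80/40) ≈ 0.250000.
Cmin,ss = (D/Vd)·f/(1−f), so D = Cmin,ss·Vd·(1−f)/f.
D = 22 × 80 × (1−f)/f ≈ 22 × 80 × 3.00000 ≈ 5280.00 mg.

5280 mg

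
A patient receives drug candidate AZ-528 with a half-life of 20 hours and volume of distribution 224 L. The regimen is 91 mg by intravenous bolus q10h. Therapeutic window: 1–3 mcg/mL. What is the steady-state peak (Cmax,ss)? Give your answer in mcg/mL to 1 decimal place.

1.4 mcg/mL

Over one 10-h interval, 10/20 ≈ 0.5 half-lives elapse, leaving f ≈ 0.7071 of each dose.
At steady state, accumulation factor R = 1/(1 − e^(−kτ)) ≈ 3.4141.
Single-dose peak C₀ = D/Vd = 91/224 ≈ 0.406 mcg/mL.
Cmax,ss = C₀/(1 − f) ≈ 0.406/0.2929 ≈ 1.386 mcg/mL.
Peak 1.4 mcg/mL vs MTC 3 mcg/mL: below toxic threshold.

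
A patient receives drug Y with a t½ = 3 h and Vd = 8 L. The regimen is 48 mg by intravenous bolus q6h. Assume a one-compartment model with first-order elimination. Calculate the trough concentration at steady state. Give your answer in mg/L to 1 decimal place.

τ = 6 h = 2 half-lives, so f = (1/2)^2 = 0.25.
At steady state, R = 1/(1 − 0.25) = 4/3.
Single-dose peak C₀ = D/Vd = 48/8 = 6 mg/L.
Steady-state peak Cmax,ss = C₀·R = 6 × 4/3 ≈ 8.000 mg/L.
Steady-state trough Cmin,ss = Cmax,ss·f ≈ 8.000 × 0.25 ≈ 2.000 mg/L.

2.0 mg/L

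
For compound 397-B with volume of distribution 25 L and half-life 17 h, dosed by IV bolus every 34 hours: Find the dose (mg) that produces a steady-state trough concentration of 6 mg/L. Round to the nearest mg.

450 mg

τ/t½ = 34/17 ≈ 2, so f = (1/2)^(34/17) ≈ 0.250000.
Cmin,ss = (D/Vd)·f/(1−f), so D = Cmin,ss·Vd·(1−f)/f.
D = 6 × 25 × (1−f)/f ≈ 6 × 25 × 3.00000 ≈ 450.00 mg.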